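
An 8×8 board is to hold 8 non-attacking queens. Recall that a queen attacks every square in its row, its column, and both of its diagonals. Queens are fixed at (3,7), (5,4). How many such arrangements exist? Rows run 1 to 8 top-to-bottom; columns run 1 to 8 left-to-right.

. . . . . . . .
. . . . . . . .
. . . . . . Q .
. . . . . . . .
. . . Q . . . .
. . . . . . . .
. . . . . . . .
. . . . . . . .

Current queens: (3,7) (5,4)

Branch on row 1: col 1 → 0; col 2 → 0; col 3 → 1; col 6 → 2.
Sum: 0 + 0 + 1 + 2 = 3.

3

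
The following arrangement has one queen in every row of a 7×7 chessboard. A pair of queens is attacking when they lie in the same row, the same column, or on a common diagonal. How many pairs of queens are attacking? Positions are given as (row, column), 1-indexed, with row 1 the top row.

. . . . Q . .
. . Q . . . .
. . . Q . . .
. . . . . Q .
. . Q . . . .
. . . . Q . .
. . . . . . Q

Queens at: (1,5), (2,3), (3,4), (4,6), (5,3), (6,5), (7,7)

3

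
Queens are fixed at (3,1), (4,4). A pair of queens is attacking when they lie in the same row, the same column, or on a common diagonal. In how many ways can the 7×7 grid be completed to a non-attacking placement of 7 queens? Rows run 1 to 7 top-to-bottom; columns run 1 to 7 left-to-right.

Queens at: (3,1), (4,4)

2

Branch on row 1: col 2 → 1; col 5 → 0; col 6 → 1.
Sum: 1 + 0 + 1 = 2.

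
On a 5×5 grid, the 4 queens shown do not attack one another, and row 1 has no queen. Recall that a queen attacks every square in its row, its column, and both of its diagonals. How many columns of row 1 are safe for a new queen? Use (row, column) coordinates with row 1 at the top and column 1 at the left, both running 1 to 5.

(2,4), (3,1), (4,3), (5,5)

(2,4) attacks row 1 at column 4 and diagonals 3, 5.
(3,1) attacks row 1 at column 1 and diagonals 3.
(4,3) attacks row 1 at column 3.
(5,5) attacks row 1 at column 5 and diagonals 1.
Attacked columns: {1, 3, 4, 5}. Safe: {2}.

1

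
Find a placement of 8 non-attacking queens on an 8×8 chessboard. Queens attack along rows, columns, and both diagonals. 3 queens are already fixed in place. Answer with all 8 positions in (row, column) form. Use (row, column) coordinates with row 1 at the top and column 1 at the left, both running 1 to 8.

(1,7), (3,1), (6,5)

(1,7) (2,3) (3,1) (4,6) (5,8) (6,5) (7,2) (8,4)

Row 2: attacked by (1,7)→{6,7,8}; (3,1)→{1,2}; (6,5)→{1,5}. Safe: 3, 4. Place at column 3.
Row 4: attacked by (1,7)→{4,7}; (2,3)→{1,3,5}; (3,1)→{1,2}; (6,5)→{3,5,7}. Safe: 6, 8. Place at column 6.
Row 5: attacked by (1,7)→{3,7}; (2,3)→{3,6}; (3,1)→{1,3}; (4,6)→{5,6,7}; (6,5)→{4,5,6}. Safe: 2, 8. Place at column 8.
Row 7: attacked by (1,7)→{1,7}; (2,3)→{3,8}; (3,1)→{1,5}; (4,6)→{3,6}; (5,8)→{6,8}; (6,5)→{4,5,6}. Safe: 2. Place at column 2.
Row 8: attacked by (1,7)→{7}; (2,3)→{3}; (3,1)→{1,6}; (4,6)→{2,6}; (5,8)→{5,8}; (6,5)→{3,5,7}; (7,2)→{1,2,3}. Safe: 4. Place at column 4.
Columns [7, 3, 1, 6, 8, 5, 2, 4], r−c [-6, -1, 2, -2, -3, 1, 5, 4], r+c [8, 5, 4, 10, 13, 11, 9, 12] are all distinct, so no two queens attack.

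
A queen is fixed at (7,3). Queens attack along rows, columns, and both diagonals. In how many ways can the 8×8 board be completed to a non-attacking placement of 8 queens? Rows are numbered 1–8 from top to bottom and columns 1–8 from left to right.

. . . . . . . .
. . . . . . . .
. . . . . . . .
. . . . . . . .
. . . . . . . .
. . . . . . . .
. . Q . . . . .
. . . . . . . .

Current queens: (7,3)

14

Branch on row 1: col 1 → 0; col 2 → 1; col 4 → 6; col 5 → 3; col 6 → 0; col 7 → 3; col 8 → 1.
Sum: 0 + 1 + 6 + 3 + 0 + 3 + 1 = 14.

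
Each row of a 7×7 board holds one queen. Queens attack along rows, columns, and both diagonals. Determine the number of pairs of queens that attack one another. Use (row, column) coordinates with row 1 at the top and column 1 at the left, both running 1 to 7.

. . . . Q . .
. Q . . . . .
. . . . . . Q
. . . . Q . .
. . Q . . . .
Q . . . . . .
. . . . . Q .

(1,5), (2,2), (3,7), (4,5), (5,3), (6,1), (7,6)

2

Same column: (1,5)–(4,5) (column 5).
Same diagonal: (1,5)–(3,7) (|1−3| = |5−7| = 2).
Total attacking pairs: 2.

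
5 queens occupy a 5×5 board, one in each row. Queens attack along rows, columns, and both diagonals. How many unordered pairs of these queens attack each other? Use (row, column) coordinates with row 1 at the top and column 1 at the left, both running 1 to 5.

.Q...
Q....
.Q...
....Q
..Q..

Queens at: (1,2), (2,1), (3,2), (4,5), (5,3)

Same column: (1,2)–(3,2) (column 2).
Same diagonal: (1,2)–(2,1) (|1−2| = |2−1| = 1); (1,2)–(4,5) (|1−4| = |2−5| = 3); (2,1)–(3,2) (|2−3| = |1−2| = 1).
Total attacking pairs: 4.

4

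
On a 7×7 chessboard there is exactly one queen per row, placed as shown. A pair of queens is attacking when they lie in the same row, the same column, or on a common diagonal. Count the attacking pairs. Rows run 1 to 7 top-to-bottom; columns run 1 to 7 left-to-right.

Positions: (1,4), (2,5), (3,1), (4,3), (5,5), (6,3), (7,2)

Same column: (2,5)–(5,5) (column 5); (4,3)–(6,3) (column 3).
Same diagonal: (1,4)–(2,5) (|1−2| = |4−5| = 1); (2,5)–(4,3) (|2−4| = |5−3| = 2); (6,3)–(7,2) (|6−7| = |3−2| = 1).
Total attacking pairs: 5.

5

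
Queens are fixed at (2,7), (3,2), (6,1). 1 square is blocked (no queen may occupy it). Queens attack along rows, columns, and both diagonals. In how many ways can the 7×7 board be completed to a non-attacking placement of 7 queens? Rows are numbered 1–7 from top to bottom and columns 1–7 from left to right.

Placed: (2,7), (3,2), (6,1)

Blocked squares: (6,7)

3

Branch on row 1: col 3 → 1; col 5 → 2.
Sum: 1 + 2 = 3.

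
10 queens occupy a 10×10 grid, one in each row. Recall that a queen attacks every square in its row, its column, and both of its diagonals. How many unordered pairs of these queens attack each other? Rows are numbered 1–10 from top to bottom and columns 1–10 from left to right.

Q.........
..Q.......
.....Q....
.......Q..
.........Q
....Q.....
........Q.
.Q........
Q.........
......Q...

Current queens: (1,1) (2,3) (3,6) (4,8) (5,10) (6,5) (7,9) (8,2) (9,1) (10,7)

2

Same column: (1,1)–(9,1) (column 1).
Same diagonal: (8,2)–(9,1) (|8−9| = |2−1| = 1).
Total attacking pairs: 2.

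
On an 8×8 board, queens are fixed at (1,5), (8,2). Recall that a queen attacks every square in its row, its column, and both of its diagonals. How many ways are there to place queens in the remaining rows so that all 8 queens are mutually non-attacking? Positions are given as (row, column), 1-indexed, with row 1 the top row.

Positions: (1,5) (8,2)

3

Branch on row 2: col 1 → 0; col 3 → 1; col 7 → 2.
Sum: 0 + 1 + 2 = 3.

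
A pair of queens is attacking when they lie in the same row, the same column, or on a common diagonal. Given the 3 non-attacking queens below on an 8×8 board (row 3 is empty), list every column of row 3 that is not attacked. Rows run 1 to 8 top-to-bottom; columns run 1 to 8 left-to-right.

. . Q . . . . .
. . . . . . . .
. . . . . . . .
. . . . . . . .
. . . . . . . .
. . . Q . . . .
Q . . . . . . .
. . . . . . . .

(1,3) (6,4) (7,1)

columns 2, 6, 8

(1,3) attacks row 3 at column 3 and diagonals 1, 5.
(6,4) attacks row 3 at column 4 and diagonals 1, 7.
(7,1) attacks row 3 at column 1 and diagonals 5.
Attacked columns: {1, 3, 4, 5, 7}. Safe: {2, 6, 8}.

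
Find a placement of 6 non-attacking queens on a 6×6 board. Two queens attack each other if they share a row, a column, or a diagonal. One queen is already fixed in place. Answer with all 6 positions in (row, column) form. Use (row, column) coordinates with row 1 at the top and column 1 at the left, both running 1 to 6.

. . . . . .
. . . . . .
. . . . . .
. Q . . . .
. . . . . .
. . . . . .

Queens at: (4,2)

(1,4) (2,1) (3,5) (4,2) (5,6) (6,3)

Row 1: attacked by (4,2)→{2,5}. Safe: 1, 3, 4, 6. Place at column 4.
Row 2: attacked by (1,4)→{3,4,5}; (4,2)→{2,4}. Safe: 1, 6. Place at column 1.
Row 3: attacked by (1,4)→{2,4,6}; (2,1)→{1,2}; (4,2)→{1,2,3}. Safe: 5. Place at column 5.
Row 5: attacked by (1,4)→{4}; (2,1)→{1,4}; (3,5)→{3,5}; (4,2)→{1,2,3}. Safe: 6. Place at column 6.
Row 6: attacked by (1,4)→{4}; (2,1)→{1,5}; (3,5)→{2,5}; (4,2)→{2,4}; (5,6)→{5,6}. Safe: 3. Place at column 3.
Columns [4, 1, 5, 2, 6, 3], r−c [-3, 1, -2, 2, -1, 3], r+c [5, 3, 8, 6, 11, 9] are all distinct, so no two queens attack.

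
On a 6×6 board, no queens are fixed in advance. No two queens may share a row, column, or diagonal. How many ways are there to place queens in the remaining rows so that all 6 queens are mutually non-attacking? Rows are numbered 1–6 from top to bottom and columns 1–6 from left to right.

Branch on row 1: col 1 → 0; col 2 → 1; col 3 → 1; col 4 → 1; col 5 → 1; col 6 → 0.
Sum: 0 + 1 + 1 + 1 + 1 + 0 = 4.
(This is the classic 6-queens count.)

4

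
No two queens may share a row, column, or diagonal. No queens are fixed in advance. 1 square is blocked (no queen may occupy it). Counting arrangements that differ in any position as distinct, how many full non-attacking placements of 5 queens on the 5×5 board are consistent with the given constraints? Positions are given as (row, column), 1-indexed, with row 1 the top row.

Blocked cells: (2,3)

8

Branch on row 1: col 1 → 1; col 2 → 2; col 3 → 2; col 4 → 2; col 5 → 1.
Sum: 1 + 2 + 2 + 2 + 1 = 8.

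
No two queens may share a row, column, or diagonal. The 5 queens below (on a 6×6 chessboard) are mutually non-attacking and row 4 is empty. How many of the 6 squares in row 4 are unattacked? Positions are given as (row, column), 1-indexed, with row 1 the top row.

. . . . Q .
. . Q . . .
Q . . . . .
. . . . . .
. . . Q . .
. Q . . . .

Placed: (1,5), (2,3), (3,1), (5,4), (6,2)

(1,5) attacks row 4 at column 5 and diagonals 2.
(2,3) attacks row 4 at column 3 and diagonals 1, 5.
(3,1) attacks row 4 at column 1 and diagonals 2.
(5,4) attacks row 4 at column 4 and diagonals 3, 5.
(6,2) attacks row 4 at column 2 and diagonals 4.
Attacked columns: {1, 2, 3, 4, 5}. Safe: {6}.

1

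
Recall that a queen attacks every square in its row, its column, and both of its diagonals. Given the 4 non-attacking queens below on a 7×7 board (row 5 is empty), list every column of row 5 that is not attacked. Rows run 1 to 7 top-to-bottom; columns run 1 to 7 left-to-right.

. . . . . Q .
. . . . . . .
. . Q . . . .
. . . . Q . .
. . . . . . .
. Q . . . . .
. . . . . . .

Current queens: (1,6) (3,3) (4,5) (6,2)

columns 7

(1,6) attacks row 5 at column 6 and diagonals 2.
(3,3) attacks row 5 at column 3 and diagonals 1, 5.
(4,5) attacks row 5 at column 5 and diagonals 4, 6.
(6,2) attacks row 5 at column 2 and diagonals 1, 3.
Attacked columns: {1, 2, 3, 4, 5, 6}. Safe: {7}.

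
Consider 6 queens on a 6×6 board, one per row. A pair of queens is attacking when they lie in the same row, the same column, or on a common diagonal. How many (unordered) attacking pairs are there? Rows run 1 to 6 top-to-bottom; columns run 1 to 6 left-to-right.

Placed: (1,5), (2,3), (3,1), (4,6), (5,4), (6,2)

All columns are distinct and no two queens satisfy |Δrow| = |Δcol|, so no pair attacks.

0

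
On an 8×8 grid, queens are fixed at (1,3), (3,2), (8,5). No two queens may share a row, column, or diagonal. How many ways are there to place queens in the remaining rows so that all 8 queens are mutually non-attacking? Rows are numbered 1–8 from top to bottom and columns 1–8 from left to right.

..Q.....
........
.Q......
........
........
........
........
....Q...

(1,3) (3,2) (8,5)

Branch on row 2: col 6 → 1; col 7 → 1; col 8 → 0.
Sum: 1 + 1 + 0 = 2.

2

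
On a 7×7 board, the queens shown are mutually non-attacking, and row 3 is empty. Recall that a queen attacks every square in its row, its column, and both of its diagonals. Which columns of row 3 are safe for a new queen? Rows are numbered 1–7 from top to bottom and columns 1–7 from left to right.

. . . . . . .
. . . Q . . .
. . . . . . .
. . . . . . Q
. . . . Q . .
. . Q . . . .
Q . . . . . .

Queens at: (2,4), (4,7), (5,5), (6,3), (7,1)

(2,4) attacks row 3 at column 4 and diagonals 3, 5.
(4,7) attacks row 3 at column 7 and diagonals 6.
(5,5) attacks row 3 at column 5 and diagonals 3, 7.
(6,3) attacks row 3 at column 3 and diagonals 6.
(7,1) attacks row 3 at column 1 and diagonals 5.
Attacked columns: {1, 3, 4, 5, 6, 7}. Safe: {2}.

columns 2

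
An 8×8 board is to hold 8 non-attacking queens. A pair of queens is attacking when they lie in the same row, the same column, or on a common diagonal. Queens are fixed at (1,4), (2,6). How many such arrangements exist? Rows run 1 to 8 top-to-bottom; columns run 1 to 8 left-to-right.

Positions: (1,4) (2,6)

3

Branch on row 3: col 1 → 1; col 3 → 0; col 8 → 2.
Sum: 1 + 0 + 2 = 3.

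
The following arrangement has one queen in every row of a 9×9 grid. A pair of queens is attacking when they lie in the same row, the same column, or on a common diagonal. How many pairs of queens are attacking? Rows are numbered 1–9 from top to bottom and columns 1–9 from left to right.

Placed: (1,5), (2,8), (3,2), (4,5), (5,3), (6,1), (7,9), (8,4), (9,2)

Same column: (1,5)–(4,5) (column 5); (3,2)–(9,2) (column 2).
Total attacking pairs: 2.

2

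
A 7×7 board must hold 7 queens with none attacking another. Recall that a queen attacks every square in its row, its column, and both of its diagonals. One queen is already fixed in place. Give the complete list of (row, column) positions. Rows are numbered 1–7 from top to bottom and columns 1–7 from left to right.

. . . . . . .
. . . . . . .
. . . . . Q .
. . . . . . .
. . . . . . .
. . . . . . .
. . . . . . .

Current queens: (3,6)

Row 1: attacked by (3,6)→{4,6}. Safe: 1, 2, 3, 5, 7. Place at column 7.
Row 2: attacked by (1,7)→{6,7}; (3,6)→{5,6,7}. Safe: 1, 2, 3, 4. Place at column 3.
Row 4: attacked by (1,7)→{4,7}; (2,3)→{1,3,5}; (3,6)→{5,6,7}. Safe: 2. Place at column 2.
Row 5: attacked by (1,7)→{3,7}; (2,3)→{3,6}; (3,6)→{4,6}; (4,2)→{1,2,3}. Safe: 5. Place at column 5.
Row 6: attacked by (1,7)→{2,7}; (2,3)→{3,7}; (3,6)→{3,6}; (4,2)→{2,4}; (5,5)→{4,5,6}. Safe: 1. Place at column 1.
Row 7: attacked by (1,7)→{1,7}; (2,3)→{3}; (3,6)→{2,6}; (4,2)→{2,5}; (5,5)→{3,5,7}; (6,1)→{1,2}. Safe: 4. Place at column 4.
Columns [7, 3, 6, 2, 5, 1, 4], r−c [-6, -1, -3, 2, 0, 5, 3], r+c [8, 5, 9, 6, 10, 7, 11] are all distinct, so no two queens attack.

(1,7) (2,3) (3,6) (4,2) (5,5) (6,1) (7,4)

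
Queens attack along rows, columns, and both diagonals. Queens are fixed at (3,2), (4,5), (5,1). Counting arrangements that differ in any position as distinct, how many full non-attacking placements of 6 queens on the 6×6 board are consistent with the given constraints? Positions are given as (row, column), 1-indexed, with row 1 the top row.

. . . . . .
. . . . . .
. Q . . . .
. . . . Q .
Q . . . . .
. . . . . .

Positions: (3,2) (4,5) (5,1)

1

Branch on row 1: col 3 → 1; col 6 → 0.
Sum: 1 + 0 = 1.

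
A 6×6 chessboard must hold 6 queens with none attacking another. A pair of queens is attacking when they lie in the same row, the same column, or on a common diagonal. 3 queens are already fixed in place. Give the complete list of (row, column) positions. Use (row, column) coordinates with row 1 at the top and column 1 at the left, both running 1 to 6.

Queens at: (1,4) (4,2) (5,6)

(1,4) (2,1) (3,5) (4,2) (5,6) (6,3)

Row 2: attacked by (1,4)→{3,4,5}; (4,2)→{2,4}; (5,6)→{3,6}. Safe: 1. Place at column 1.
Row 3: attacked by (1,4)→{2,4,6}; (2,1)→{1,2}; (4,2)→{1,2,3}; (5,6)→{4,6}. Safe: 5. Place at column 5.
Row 6: attacked by (1,4)→{4}; (2,1)→{1,5}; (3,5)→{2,5}; (4,2)→{2,4}; (5,6)→{5,6}. Safe: 3. Place at column 3.
Columns [4, 1, 5, 2, 6, 3], r−c [-3, 1, -2, 2, -1, 3], r+c [5, 3, 8, 6, 11, 9] are all distinct, so no two queens attack.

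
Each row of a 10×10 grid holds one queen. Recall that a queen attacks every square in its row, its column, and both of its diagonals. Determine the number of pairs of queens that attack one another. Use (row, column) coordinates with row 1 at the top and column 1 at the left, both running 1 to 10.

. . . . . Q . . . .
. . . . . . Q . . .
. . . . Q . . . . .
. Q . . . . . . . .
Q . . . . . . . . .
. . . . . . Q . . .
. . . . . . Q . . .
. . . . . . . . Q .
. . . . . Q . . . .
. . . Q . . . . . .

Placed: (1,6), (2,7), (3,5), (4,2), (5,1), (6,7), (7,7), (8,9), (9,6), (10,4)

8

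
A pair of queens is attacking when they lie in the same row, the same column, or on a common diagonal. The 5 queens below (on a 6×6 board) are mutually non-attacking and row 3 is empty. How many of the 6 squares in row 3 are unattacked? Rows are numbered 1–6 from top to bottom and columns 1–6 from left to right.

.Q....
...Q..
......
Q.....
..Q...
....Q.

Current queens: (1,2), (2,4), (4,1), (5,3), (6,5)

(1,2) attacks row 3 at column 2 and diagonals 4.
(2,4) attacks row 3 at column 4 and diagonals 3, 5.
(4,1) attacks row 3 at column 1 and diagonals 2.
(5,3) attacks row 3 at column 3 and diagonals 1, 5.
(6,5) attacks row 3 at column 5 and diagonals 2.
Attacked columns: {1, 2, 3, 4, 5}. Safe: {6}.

1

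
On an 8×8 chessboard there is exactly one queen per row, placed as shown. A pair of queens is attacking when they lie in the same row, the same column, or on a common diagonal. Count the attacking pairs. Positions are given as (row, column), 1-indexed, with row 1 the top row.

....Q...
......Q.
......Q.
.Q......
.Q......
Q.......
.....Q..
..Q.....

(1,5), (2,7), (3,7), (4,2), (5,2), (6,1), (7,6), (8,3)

6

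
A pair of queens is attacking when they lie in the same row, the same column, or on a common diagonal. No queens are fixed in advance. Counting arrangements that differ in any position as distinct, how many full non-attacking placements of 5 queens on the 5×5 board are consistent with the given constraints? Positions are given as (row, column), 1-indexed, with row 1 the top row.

Branch on row 1: col 1 → 2; col 2 → 2; col 3 → 2; col 4 → 2; col 5 → 2.
Sum: 2 + 2 + 2 + 2 + 2 = 10.
(This is the classic 5-queens count.)

10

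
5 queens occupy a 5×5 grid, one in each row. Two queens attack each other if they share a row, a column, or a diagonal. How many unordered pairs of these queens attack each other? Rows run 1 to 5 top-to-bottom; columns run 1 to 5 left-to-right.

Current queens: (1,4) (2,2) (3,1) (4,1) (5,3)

4

Same column: (3,1)–(4,1) (column 1).
Same diagonal: (1,4)–(4,1) (|1−4| = |4−1| = 3); (2,2)–(3,1) (|2−3| = |2−1| = 1); (3,1)–(5,3) (|3−5| = |1−3| = 2).
Total attacking pairs: 4.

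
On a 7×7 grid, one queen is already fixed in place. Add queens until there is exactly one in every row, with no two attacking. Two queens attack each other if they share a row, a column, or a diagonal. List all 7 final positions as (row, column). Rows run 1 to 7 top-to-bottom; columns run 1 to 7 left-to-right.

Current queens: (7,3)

(1,1) (2,6) (3,4) (4,2) (5,7) (6,5) (7,3)

Row 1: attacked by (7,3)→{3}. Safe: 1, 2, 4, 5, 6, 7. Place at column 1.
Row 2: attacked by (1,1)→{1,2}; (7,3)→{3}. Safe: 4, 5, 6, 7. Place at column 6.
Row 3: attacked by (1,1)→{1,3}; (2,6)→{5,6,7}; (7,3)→{3,7}. Safe: 2, 4. Place at column 4.
Row 4: attacked by (1,1)→{1,4}; (2,6)→{4,6}; (3,4)→{3,4,5}; (7,3)→{3,6}. Safe: 2, 7. Place at column 2.
Row 5: attacked by (1,1)→{1,5}; (2,6)→{3,6}; (3,4)→{2,4,6}; (4,2)→{1,2,3}; (7,3)→{1,3,5}. Safe: 7. Place at column 7.
Row 6: attacked by (1,1)→{1,6}; (2,6)→{2,6}; (3,4)→{1,4,7}; (4,2)→{2,4}; (5,7)→{6,7}; (7,3)→{2,3,4}. Safe: 5. Place at column 5.
Columns [1, 6, 4, 2, 7, 5, 3], r−c [0, -4, -1, 2, -2, 1, 4], r+c [2, 8, 7, 6, 12, 11, 10] are all distinct, so no two queens attack.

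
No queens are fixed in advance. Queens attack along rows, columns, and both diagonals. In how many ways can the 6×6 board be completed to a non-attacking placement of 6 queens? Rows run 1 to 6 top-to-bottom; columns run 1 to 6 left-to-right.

4

Branch on row 1: col 1 → 0; col 2 → 1; col 3 → 1; col 4 → 1; col 5 → 1; col 6 → 0.
Sum: 0 + 1 + 1 + 1 + 1 + 0 = 4.
(This is the classic 6-queens count.)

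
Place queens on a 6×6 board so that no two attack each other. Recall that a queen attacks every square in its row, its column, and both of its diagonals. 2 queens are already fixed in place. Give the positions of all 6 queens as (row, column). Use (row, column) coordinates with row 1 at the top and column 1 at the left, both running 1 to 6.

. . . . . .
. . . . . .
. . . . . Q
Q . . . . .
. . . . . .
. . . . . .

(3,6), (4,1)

(1,2) (2,4) (3,6) (4,1) (5,3) (6,5)

Row 1: attacked by (3,6)→{4,6}; (4,1)→{1,4}. Safe: 2, 3, 5. Place at column 2.
Row 2: attacked by (1,2)→{1,2,3}; (3,6)→{5,6}; (4,1)→{1,3}. Safe: 4. Place at column 4.
Row 5: attacked by (1,2)→{2,6}; (2,4)→{1,4}; (3,6)→{4,6}; (4,1)→{1,2}. Safe: 3, 5. Place at column 3.
Row 6: attacked by (1,2)→{2}; (2,4)→{4}; (3,6)→{3,6}; (4,1)→{1,3}; (5,3)→{2,3,4}. Safe: 5. Place at column 5.
Columns [2, 4, 6, 1, 3, 5], r−c [-1, -2, -3, 3, 2, 1], r+c [3, 6, 9, 5, 8, 11] are all distinct, so no two queens attack.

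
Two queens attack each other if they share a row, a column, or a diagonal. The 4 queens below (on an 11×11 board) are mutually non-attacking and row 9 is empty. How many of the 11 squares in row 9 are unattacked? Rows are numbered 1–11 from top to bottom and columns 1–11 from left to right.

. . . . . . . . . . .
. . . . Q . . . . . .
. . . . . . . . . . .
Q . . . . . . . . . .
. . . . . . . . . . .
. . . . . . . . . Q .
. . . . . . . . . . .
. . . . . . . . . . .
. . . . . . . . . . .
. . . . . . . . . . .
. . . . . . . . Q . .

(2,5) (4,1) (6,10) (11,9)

(2,5) attacks row 9 at column 5.
(4,1) attacks row 9 at column 1 and diagonals 6.
(6,10) attacks row 9 at column 10 and diagonals 7.
(11,9) attacks row 9 at column 9 and diagonals 7, 11.
Attacked columns: {1, 5, 6, 7, 9, 10, 11}. Safe: {2, 3, 4, 8}.

4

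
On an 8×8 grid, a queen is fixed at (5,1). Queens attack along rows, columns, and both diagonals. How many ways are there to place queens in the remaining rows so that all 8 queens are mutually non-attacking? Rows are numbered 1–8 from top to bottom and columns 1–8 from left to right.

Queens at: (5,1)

18

Branch on row 1: col 2 → 3; col 3 → 4; col 4 → 5; col 6 → 4; col 7 → 1; col 8 → 1.
Sum: 3 + 4 + 5 + 4 + 1 + 1 = 18.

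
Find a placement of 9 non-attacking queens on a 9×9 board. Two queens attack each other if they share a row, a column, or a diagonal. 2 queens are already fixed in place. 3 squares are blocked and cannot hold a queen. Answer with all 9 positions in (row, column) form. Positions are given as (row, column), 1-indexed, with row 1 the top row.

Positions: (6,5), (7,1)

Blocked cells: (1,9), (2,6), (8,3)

Row 1: attacked by (6,5)→{5}; (7,1)→{1,7}. Blocked: 9. Safe: 2, 3, 4, 6, 8. Place at column 3.
Row 2: attacked by (1,3)→{2,3,4}; (6,5)→{1,5,9}; (7,1)→{1,6}. Blocked: 6. Safe: 7, 8. Place at column 7.
Row 3: attacked by (1,3)→{1,3,5}; (2,7)→{6,7,8}; (6,5)→{2,5,8}; (7,1)→{1,5}. Safe: 4, 9. Place at column 4.
Row 4: attacked by (1,3)→{3,6}; (2,7)→{5,7,9}; (3,4)→{3,4,5}; (6,5)→{3,5,7}; (7,1)→{1,4}. Safe: 2, 8. Place at column 2.
Row 5: attacked by (1,3)→{3,7}; (2,7)→{4,7}; (3,4)→{2,4,6}; (4,2)→{1,2,3}; (6,5)→{4,5,6}; (7,1)→{1,3}. Safe: 8, 9. Place at column 9.
Row 8: attacked by (1,3)→{3}; (2,7)→{1,7}; (3,4)→{4,9}; (4,2)→{2,6}; (5,9)→{6,9}; (6,5)→{3,5,7}; (7,1)→{1,2}. Blocked: 3. Safe: 8. Place at column 8.
Row 9: attacked by (1,3)→{3}; (2,7)→{7}; (3,4)→{4}; (4,2)→{2,7}; (5,9)→{5,9}; (6,5)→{2,5,8}; (7,1)→{1,3}; (8,8)→{7,8,9}. Safe: 6. Place at column 6.
Columns [3, 7, 4, 2, 9, 5, 1, 8, 6], r−c [-2, -5, -1, 2, -4, 1, 6, 0, 3], r+c [4, 9, 7, 6, 14, 11, 8, 16, 15] are all distinct, so no two queens attack.

(1,3) (2,7) (3,4) (4,2) (5,9) (6,5) (7,1) (8,8) (9,6)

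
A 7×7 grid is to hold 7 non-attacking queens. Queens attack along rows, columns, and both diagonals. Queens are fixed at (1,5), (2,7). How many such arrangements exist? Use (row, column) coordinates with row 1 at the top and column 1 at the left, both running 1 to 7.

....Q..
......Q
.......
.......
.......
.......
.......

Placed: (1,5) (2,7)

Branch on row 3: col 1 → 0; col 2 → 2; col 4 → 0.
Sum: 0 + 2 + 0 = 2.

2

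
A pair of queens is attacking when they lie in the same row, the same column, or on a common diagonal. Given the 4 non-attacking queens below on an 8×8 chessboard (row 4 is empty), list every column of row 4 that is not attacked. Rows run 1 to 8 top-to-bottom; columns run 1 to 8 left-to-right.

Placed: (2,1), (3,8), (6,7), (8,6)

columns 4

(2,1) attacks row 4 at column 1 and diagonals 3.
(3,8) attacks row 4 at column 8 and diagonals 7.
(6,7) attacks row 4 at column 7 and diagonals 5.
(8,6) attacks row 4 at column 6 and diagonals 2.
Attacked columns: {1, 2, 3, 5, 6, 7, 8}. Safe: {4}.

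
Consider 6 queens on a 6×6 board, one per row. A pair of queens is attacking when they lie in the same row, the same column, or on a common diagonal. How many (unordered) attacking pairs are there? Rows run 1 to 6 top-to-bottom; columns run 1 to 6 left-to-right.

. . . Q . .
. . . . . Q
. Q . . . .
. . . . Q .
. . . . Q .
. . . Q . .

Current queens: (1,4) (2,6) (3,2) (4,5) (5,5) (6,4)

4

Same column: (1,4)–(6,4) (column 4); (4,5)–(5,5) (column 5).
Same diagonal: (1,4)–(3,2) (|1−3| = |4−2| = 2); (5,5)–(6,4) (|5−6| = |5−4| = 1).
Total attacking pairs: 4.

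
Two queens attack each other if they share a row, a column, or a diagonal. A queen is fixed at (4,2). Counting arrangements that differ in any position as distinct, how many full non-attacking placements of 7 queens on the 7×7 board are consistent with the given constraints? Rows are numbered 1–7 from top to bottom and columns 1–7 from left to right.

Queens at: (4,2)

6

Branch on row 1: col 1 → 1; col 3 → 2; col 4 → 2; col 6 → 0; col 7 → 1.
Sum: 1 + 2 + 2 + 0 + 1 = 6.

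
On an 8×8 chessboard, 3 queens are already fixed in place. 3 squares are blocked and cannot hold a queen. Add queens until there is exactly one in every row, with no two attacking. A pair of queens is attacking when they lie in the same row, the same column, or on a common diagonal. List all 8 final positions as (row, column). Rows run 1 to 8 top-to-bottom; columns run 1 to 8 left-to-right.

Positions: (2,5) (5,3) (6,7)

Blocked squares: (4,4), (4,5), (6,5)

(1,1) (2,5) (3,8) (4,6) (5,3) (6,7) (7,2) (8,4)

Row 1: attacked by (2,5)→{4,5,6}; (5,3)→{3,7}; (6,7)→{2,7}. Safe: 1, 8. Place at column 1.
Row 3: attacked by (1,1)→{1,3}; (2,5)→{4,5,6}; (5,3)→{1,3,5}; (6,7)→{4,7}. Safe: 2, 8. Place at column 8.
Row 4: attacked by (1,1)→{1,4}; (2,5)→{3,5,7}; (3,8)→{7,8}; (5,3)→{2,3,4}; (6,7)→{5,7}. Blocked: 4,5. Safe: 6. Place at column 6.
Row 7: attacked by (1,1)→{1,7}; (2,5)→{5}; (3,8)→{4,8}; (4,6)→{3,6}; (5,3)→{1,3,5}; (6,7)→{6,7,8}. Safe: 2. Place at column 2.
Row 8: attacked by (1,1)→{1,8}; (2,5)→{5}; (3,8)→{3,8}; (4,6)→{2,6}; (5,3)→{3,6}; (6,7)→{5,7}; (7,2)→{1,2,3}. Safe: 4. Place at column 4.
Columns [1, 5, 8, 6, 3, 7, 2, 4], r−c [0, -3, -5, -2, 2, -1, 5, 4], r+c [2, 7, 11, 10, 8, 13, 9, 12] are all distinct, so no two queens attack.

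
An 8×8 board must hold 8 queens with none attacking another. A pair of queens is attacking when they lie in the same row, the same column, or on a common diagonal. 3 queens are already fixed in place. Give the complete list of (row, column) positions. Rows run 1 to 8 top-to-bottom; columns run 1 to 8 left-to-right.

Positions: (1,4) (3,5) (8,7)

(1,4) (2,2) (3,5) (4,8) (5,6) (6,1) (7,3) (8,7)

Row 2: attacked by (1,4)→{3,4,5}; (3,5)→{4,5,6}; (8,7)→{1,7}. Safe: 2, 8. Place at column 2.
Row 4: attacked by (1,4)→{1,4,7}; (2,2)→{2,4}; (3,5)→{4,5,6}; (8,7)→{3,7}. Safe: 8. Place at column 8.
Row 5: attacked by (1,4)→{4,8}; (2,2)→{2,5}; (3,5)→{3,5,7}; (4,8)→{7,8}; (8,7)→{4,7}. Safe: 1, 6. Place at column 6.
Row 6: attacked by (1,4)→{4}; (2,2)→{2,6}; (3,5)→{2,5,8}; (4,8)→{6,8}; (5,6)→{5,6,7}; (8,7)→{5,7}. Safe: 1, 3. Place at column 1.
Row 7: attacked by (1,4)→{4}; (2,2)→{2,7}; (3,5)→{1,5}; (4,8)→{5,8}; (5,6)→{4,6,8}; (6,1)→{1,2}; (8,7)→{6,7,8}. Safe: 3. Place at column 3.
Columns [4, 2, 5, 8, 6, 1, 3, 7], r−c [-3, 0, -2, -4, -1, 5, 4, 1], r+c [5, 4, 8, 12, 11, 7, 10, 15] are all distinct, so no two queens attack.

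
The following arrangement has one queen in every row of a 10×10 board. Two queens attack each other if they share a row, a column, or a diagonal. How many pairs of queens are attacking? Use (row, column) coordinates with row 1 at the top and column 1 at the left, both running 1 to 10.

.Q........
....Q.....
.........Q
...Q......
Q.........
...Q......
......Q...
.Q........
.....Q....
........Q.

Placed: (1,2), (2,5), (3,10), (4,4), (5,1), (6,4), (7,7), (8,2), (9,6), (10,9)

Same column: (1,2)–(8,2) (column 2); (4,4)–(6,4) (column 4).
Same diagonal: (4,4)–(7,7) (|4−7| = |4−7| = 3); (6,4)–(8,2) (|6−8| = |4−2| = 2).
Total attacking pairs: 4.

4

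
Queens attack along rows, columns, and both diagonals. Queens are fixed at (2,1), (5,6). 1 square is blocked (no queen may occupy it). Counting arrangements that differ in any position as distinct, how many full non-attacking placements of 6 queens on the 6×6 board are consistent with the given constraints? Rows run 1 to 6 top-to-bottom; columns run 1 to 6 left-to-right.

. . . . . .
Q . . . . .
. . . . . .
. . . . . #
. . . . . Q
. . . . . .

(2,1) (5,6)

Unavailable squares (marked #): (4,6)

1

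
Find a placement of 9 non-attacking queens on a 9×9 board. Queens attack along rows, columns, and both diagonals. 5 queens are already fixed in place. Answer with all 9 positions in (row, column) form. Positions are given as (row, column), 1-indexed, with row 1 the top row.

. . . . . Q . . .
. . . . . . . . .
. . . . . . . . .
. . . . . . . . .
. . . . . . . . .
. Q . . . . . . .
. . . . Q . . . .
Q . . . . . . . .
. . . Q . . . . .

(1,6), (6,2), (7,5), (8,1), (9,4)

(1,6) (2,8) (3,3) (4,7) (5,9) (6,2) (7,5) (8,1) (9,4)

Row 2: attacked by (1,6)→{5,6,7}; (6,2)→{2,6}; (7,5)→{5}; (8,1)→{1,7}; (9,4)→{4}. Safe: 3, 8, 9. Place at column 8.
Row 3: attacked by (1,6)→{4,6,8}; (2,8)→{7,8,9}; (6,2)→{2,5}; (7,5)→{1,5,9}; (8,1)→{1,6}; (9,4)→{4}. Safe: 3. Place at column 3.
Row 4: attacked by (1,6)→{3,6,9}; (2,8)→{6,8}; (3,3)→{2,3,4}; (6,2)→{2,4}; (7,5)→{2,5,8}; (8,1)→{1,5}; (9,4)→{4,9}. Safe: 7. Place at column 7.
Row 5: attacked by (1,6)→{2,6}; (2,8)→{5,8}; (3,3)→{1,3,5}; (4,7)→{6,7,8}; (6,2)→{1,2,3}; (7,5)→{3,5,7}; (8,1)→{1,4}; (9,4)→{4,8}. Safe: 9. Place at column 9.
Columns [6, 8, 3, 7, 9, 2, 5, 1, 4], r−c [-5, -6, 0, -3, -4, 4, 2, 7, 5], r+c [7, 10, 6, 11, 14, 8, 12, 9, 13] are all distinct, so no two queens attack.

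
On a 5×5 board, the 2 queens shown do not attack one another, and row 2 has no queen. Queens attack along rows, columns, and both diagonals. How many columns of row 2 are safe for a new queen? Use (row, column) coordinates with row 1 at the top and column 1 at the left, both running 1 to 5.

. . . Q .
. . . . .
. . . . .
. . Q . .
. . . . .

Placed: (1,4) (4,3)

1

(1,4) attacks row 2 at column 4 and diagonals 3, 5.
(4,3) attacks row 2 at column 3 and diagonals 1, 5.
Attacked columns: {1, 3, 4, 5}. Safe: {2}.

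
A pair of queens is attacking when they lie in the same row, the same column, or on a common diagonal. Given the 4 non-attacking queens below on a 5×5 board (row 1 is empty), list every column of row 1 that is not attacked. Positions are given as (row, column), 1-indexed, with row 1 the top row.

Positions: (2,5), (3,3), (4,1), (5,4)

(2,5) attacks row 1 at column 5 and diagonals 4.
(3,3) attacks row 1 at column 3 and diagonals 1, 5.
(4,1) attacks row 1 at column 1 and diagonals 4.
(5,4) attacks row 1 at column 4.
Attacked columns: {1, 3, 4, 5}. Safe: {2}.

columns 2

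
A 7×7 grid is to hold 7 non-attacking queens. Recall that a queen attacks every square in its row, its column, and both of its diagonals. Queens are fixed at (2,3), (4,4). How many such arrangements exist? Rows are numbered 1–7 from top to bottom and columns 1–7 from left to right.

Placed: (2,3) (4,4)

2

Branch on row 1: col 5 → 0; col 6 → 2.
Sum: 0 + 2 = 2.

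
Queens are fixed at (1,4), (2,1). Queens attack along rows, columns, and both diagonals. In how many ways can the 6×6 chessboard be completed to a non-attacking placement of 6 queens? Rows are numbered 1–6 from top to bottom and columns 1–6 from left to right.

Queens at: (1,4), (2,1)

1

Branch on row 3: col 3 → 0; col 5 → 1.
Sum: 0 + 1 = 1.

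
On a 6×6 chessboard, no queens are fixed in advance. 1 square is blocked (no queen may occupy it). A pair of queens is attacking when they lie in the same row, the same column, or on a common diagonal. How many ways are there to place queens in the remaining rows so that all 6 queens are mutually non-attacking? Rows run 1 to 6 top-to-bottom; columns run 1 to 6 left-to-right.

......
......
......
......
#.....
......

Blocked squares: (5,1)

3

Branch on row 1: col 1 → 0; col 2 → 1; col 3 → 0; col 4 → 1; col 5 → 1; col 6 → 0.
Sum: 0 + 1 + 0 + 1 + 1 + 0 = 3.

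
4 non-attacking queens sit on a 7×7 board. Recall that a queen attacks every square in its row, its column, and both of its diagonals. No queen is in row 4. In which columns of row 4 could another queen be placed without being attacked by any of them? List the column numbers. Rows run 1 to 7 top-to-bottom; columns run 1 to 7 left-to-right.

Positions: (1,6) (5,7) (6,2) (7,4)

columns 5

(1,6) attacks row 4 at column 6 and diagonals 3.
(5,7) attacks row 4 at column 7 and diagonals 6.
(6,2) attacks row 4 at column 2 and diagonals 4.
(7,4) attacks row 4 at column 4 and diagonals 1, 7.
Attacked columns: {1, 2, 3, 4, 6, 7}. Safe: {5}.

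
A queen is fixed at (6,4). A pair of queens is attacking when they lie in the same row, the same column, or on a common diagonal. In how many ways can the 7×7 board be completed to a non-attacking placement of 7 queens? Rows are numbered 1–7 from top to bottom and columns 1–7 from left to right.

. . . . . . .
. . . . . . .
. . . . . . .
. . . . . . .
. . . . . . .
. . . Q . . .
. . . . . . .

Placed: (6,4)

Branch on row 1: col 1 → 1; col 2 → 1; col 3 → 1; col 5 → 1; col 6 → 1; col 7 → 1.
Sum: 1 + 1 + 1 + 1 + 1 + 1 = 6.

6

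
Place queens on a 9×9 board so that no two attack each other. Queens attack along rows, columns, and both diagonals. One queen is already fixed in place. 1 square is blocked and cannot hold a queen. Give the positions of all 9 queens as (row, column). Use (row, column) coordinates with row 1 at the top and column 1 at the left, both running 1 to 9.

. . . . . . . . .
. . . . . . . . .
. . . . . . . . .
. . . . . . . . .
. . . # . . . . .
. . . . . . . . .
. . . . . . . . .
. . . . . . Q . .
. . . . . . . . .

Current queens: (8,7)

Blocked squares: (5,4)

(1,8) (2,5) (3,1) (4,6) (5,9) (6,2) (7,4) (8,7) (9,3)

Row 1: attacked by (8,7)→{7}. Safe: 1, 2, 3, 4, 5, 6, 8, 9. Place at column 8.
Row 2: attacked by (1,8)→{7,8,9}; (8,7)→{1,7}. Safe: 2, 3, 4, 5, 6. Place at column 5.
Row 3: attacked by (1,8)→{6,8}; (2,5)→{4,5,6}; (8,7)→{2,7}. Safe: 1, 3, 9. Place at column 1.
Row 4: attacked by (1,8)→{5,8}; (2,5)→{3,5,7}; (3,1)→{1,2}; (8,7)→{3,7}. Safe: 4, 6, 9. Place at column 6.
Row 5: attacked by (1,8)→{4,8}; (2,5)→{2,5,8}; (3,1)→{1,3}; (4,6)→{5,6,7}; (8,7)→{4,7}. Blocked: 4. Safe: 9. Place at column 9.
Row 6: attacked by (1,8)→{3,8}; (2,5)→{1,5,9}; (3,1)→{1,4}; (4,6)→{4,6,8}; (5,9)→{8,9}; (8,7)→{5,7,9}. Safe: 2. Place at column 2.
Row 7: attacked by (1,8)→{2,8}; (2,5)→{5}; (3,1)→{1,5}; (4,6)→{3,6,9}; (5,9)→{7,9}; (6,2)→{1,2,3}; (8,7)→{6,7,8}. Safe: 4. Place at column 4.
Row 9: attacked by (1,8)→{8}; (2,5)→{5}; (3,1)→{1,7}; (4,6)→{1,6}; (5,9)→{5,9}; (6,2)→{2,5}; (7,4)→{2,4,6}; (8,7)→{6,7,8}. Safe: 3. Place at column 3.
Columns [8, 5, 1, 6, 9, 2, 4, 7, 3], r−c [-7, -3, 2, -2, -4, 4, 3, 1, 6], r+c [9, 7, 4, 10, 14, 8, 11, 15, 12] are all distinct, so no two queens attack.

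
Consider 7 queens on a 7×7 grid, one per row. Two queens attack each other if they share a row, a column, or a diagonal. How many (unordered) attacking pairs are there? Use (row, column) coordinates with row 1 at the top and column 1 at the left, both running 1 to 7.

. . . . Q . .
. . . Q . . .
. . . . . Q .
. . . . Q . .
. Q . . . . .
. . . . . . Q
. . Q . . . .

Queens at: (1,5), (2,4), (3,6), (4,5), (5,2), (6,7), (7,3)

4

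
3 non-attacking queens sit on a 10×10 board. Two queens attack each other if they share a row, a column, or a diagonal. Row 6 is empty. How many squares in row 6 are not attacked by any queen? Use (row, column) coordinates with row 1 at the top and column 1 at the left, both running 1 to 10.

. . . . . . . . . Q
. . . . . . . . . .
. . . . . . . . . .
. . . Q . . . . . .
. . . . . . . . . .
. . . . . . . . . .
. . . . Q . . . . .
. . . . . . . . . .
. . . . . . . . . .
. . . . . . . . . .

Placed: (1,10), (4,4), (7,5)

(1,10) attacks row 6 at column 10 and diagonals 5.
(4,4) attacks row 6 at column 4 and diagonals 2, 6.
(7,5) attacks row 6 at column 5 and diagonals 4, 6.
Attacked columns: {2, 4, 5, 6, 10}. Safe: {1, 3, 7, 8, 9}.

5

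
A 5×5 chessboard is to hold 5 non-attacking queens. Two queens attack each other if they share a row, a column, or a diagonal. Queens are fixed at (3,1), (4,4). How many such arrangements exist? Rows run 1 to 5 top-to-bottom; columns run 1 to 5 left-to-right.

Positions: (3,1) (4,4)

1

Branch on row 1: col 2 → 0; col 5 → 1.
Sum: 0 + 1 = 1.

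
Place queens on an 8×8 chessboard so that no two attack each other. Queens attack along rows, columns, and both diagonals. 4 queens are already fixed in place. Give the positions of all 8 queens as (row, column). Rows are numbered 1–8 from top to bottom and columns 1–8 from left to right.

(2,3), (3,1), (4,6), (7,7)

(1,8) (2,3) (3,1) (4,6) (5,2) (6,5) (7,7) (8,4)

Row 1: attacked by (2,3)→{2,3,4}; (3,1)→{1,3}; (4,6)→{3,6}; (7,7)→{1,7}. Safe: 5, 8. Place at column 8.
Row 5: attacked by (1,8)→{4,8}; (2,3)→{3,6}; (3,1)→{1,3}; (4,6)→{5,6,7}; (7,7)→{5,7}. Safe: 2. Place at column 2.
Row 6: attacked by (1,8)→{3,8}; (2,3)→{3,7}; (3,1)→{1,4}; (4,6)→{4,6,8}; (5,2)→{1,2,3}; (7,7)→{6,7,8}. Safe: 5. Place at column 5.
Row 8: attacked by (1,8)→{1,8}; (2,3)→{3}; (3,1)→{1,6}; (4,6)→{2,6}; (5,2)→{2,5}; (6,5)→{3,5,7}; (7,7)→{6,7,8}. Safe: 4. Place at column 4.
Columns [8, 3, 1, 6, 2, 5, 7, 4], r−c [-7, -1, 2, -2, 3, 1, 0, 4], r+c [9, 5, 4, 10, 7, 11, 14, 12] are all distinct, so no two queens attack.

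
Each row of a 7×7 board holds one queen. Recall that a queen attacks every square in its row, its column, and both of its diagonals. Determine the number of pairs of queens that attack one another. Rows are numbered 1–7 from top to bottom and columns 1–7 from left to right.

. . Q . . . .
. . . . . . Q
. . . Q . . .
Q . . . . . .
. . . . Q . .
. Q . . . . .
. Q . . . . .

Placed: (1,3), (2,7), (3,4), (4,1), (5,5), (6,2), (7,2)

Same column: (6,2)–(7,2) (column 2).
Same diagonal: (2,7)–(7,2) (|2−7| = |7−2| = 5).
Total attacking pairs: 2.

2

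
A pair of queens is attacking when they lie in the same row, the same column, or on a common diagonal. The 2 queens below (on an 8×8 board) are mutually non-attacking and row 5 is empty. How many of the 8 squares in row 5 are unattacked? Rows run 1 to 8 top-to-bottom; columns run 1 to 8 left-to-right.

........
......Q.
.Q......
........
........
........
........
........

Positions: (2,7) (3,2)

5

(2,7) attacks row 5 at column 7 and diagonals 4.
(3,2) attacks row 5 at column 2 and diagonals 4.
Attacked columns: {2, 4, 7}. Safe: {1, 3, 5, 6, 8}.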